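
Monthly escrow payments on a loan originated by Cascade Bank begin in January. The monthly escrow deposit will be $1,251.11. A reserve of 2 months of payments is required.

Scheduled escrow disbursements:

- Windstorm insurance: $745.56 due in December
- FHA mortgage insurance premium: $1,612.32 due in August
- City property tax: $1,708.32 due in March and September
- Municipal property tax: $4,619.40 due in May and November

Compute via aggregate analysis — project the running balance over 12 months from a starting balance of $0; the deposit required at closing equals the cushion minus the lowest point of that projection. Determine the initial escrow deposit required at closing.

$3,007.77

Cushion = 2 × $1,251.11 = $2,502.22
Trial balance (start $0, +$1,251.11 each month, − disbursements):
  Jan: +$1,251.11 → $1,251.11
  Feb: +$1,251.11 → $2,502.22
  Mar: +$1,251.11 − $1,708.32 → $2,045.01
  Apr: +$1,251.11 → $3,296.12
  May: +$1,251.11 − $4,619.40 → -$72.17
  Jun: +$1,251.11 → $1,178.94
  Jul: +$1,251.11 → $2,430.05
  Aug: +$1,251.11 − $1,612.32 → $2,068.84
  Sep: +$1,251.11 − $1,708.32 → $1,611.63
  Oct: +$1,251.11 → $2,862.74
  Nov: +$1,251.11 − $4,619.40 → -$505.55
  Dec: +$1,251.11 − $745.56 → $0.00
Lowest trial balance = -$505.55 (Nov)
Initial deposit = cushion − low point = $2,502.22 − (-$505.55) = $3,007.77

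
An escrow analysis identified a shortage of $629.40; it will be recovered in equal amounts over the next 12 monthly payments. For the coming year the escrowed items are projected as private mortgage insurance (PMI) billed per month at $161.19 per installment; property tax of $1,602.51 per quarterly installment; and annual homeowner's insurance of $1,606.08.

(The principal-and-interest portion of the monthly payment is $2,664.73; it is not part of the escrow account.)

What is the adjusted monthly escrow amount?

$881.65

Private mortgage insurance (PMI) — $161.19 × 12 = $1,934.28 per year
Property tax — $1,602.51 × 4 = $6,410.04 per year
Homeowner's insurance — $1,606.08 per year
Yearly total = $1,934.28 + $6,410.04 + $1,606.08 = $9,950.40
Base monthly escrow = $9,950.40 / 12 = $829.20
Shortage spread = $629.40 / 12 = $52.45/mo
New monthly escrow = $829.20 + $52.45 = $881.65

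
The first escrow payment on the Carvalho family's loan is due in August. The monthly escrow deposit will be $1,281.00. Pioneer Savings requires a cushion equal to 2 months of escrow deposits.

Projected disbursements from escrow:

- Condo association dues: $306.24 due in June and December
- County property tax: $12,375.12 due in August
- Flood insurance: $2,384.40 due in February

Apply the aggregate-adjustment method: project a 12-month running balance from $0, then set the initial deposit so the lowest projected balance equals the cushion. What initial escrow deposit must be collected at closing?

Cushion = 2 × $1,281.00 = $2,562.00
Trial balance (start $0, +$1,281.00 each month, − disbursements):
  Aug: +$1,281.00 − $12,375.12 → -$11,094.12
  Sep: +$1,281.00 → -$9,813.12
  Oct: +$1,281.00 → -$8,532.12
  Nov: +$1,281.00 → -$7,251.12
  Dec: +$1,281.00 − $306.24 → -$6,276.36
  Jan: +$1,281.00 → -$4,995.36
  Feb: +$1,281.00 − $2,384.40 → -$6,098.76
  Mar: +$1,281.00 → -$4,817.76
  Apr: +$1,281.00 → -$3,536.76
  May: +$1,281.00 → -$2,255.76
  Jun: +$1,281.00 − $306.24 → -$1,281.00
  Jul: +$1,281.00 → $0.00
Lowest trial balance = -$11,094.12 (Aug)
Initial deposit = cushion − low point = $2,562.00 − (-$11,094.12) = $13,656.12

$13,656.12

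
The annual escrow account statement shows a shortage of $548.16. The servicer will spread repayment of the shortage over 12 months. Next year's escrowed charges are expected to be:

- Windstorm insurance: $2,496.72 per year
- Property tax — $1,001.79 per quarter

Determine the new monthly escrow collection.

Windstorm insurance = $2,496.72
Property tax = $1,001.79 × 4 = $4,007.16
Annual escrow total = $6,503.88
Base monthly escrow = $6,503.88 / 12 = $541.99
Shortage spread = $548.16 ÷ 12 = $45.68/mo
Adjusted monthly = $541.99 + $45.68 = $587.67

$587.67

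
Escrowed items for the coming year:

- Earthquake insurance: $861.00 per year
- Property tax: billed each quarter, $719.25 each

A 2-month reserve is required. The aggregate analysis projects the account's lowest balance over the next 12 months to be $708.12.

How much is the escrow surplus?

$85.12

Earthquake insurance: $861.00 annually
Property tax: $719.25 × 4 = $2,877.00 annually
Total per year = $3,738.00
Base monthly escrow = $3,738.00 ÷ 12 = $311.50
Required reserve = 2 × $311.50 = $623.00
Surplus = $708.12 − $623.00 = $85.12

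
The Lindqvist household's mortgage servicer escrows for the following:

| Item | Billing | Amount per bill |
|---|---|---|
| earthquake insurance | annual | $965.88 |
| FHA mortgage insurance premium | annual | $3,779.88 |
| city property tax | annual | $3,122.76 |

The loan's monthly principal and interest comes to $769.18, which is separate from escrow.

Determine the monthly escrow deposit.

$655.71

Earthquake insurance — $965.88/yr
FHA mortgage insurance premium — $3,779.88/yr
City property tax — $3,122.76/yr
Combined annual = $965.88 + $3,779.88 + $3,122.76 = $7,868.52
Monthly = $7,868.52 / 12 = $655.71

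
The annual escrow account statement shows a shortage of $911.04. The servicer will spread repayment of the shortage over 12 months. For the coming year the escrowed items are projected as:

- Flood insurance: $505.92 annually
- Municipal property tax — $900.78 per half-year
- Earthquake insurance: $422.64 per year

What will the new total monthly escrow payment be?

Flood insurance = $505.92 per year
Municipal property tax = $900.78 × 2 = $1,801.56 per year
Earthquake insurance = $422.64 per year
Total per year = $2,730.12
Monthly = $2,730.12 ÷ 12 = $227.51
Shortage per month = $911.04 ÷ 12 = $75.92
Adjusted monthly = $227.51 + $75.92 = $303.43

$303.43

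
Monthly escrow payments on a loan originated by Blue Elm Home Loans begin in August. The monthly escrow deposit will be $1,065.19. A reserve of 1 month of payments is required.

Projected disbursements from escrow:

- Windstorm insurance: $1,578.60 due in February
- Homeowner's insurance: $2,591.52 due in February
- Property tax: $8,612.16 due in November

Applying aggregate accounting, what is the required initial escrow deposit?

$6,391.14

Cushion = 1 × $1,065.19 = $1,065.19
Trial balance (start $0, +$1,065.19 each month, − disbursements):
  Aug: +$1,065.19 → $1,065.19
  Sep: +$1,065.19 → $2,130.38
  Oct: +$1,065.19 → $3,195.57
  Nov: +$1,065.19 − $8,612.16 → -$4,351.40
  Dec: +$1,065.19 → -$3,286.21
  Jan: +$1,065.19 → -$2,221.02
  Feb: +$1,065.19 − $4,170.12 → -$5,325.95
  Mar: +$1,065.19 → -$4,260.76
  Apr: +$1,065.19 → -$3,195.57
  May: +$1,065.19 → -$2,130.38
  Jun: +$1,065.19 → -$1,065.19
  Jul: +$1,065.19 → $0.00
Lowest trial balance = -$5,325.95 (Feb)
Initial deposit = cushion − low point = $1,065.19 − (-$5,325.95) = $6,391.14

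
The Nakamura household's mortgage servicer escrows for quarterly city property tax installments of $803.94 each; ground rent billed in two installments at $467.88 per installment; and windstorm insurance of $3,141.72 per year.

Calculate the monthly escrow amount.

City property tax = $803.94 × 4 = $3,215.76/yr
Ground rent = $467.88 × 2 = $935.76/yr
Windstorm insurance = $3,141.72/yr
Yearly total = $3,215.76 + $935.76 + $3,141.72 = $7,293.24
Monthly escrow = $7,293.24 ÷ 12 = $607.77

$607.77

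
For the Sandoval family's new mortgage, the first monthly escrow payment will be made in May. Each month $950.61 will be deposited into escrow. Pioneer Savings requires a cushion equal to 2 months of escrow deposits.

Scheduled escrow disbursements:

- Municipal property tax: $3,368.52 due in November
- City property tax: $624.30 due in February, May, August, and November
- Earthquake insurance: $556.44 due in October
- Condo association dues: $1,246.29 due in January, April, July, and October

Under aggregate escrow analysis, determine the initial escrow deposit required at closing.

$3,537.39

Cushion = 2 × $950.61 = $1,901.22
Trial balance (start $0, +$950.61 each month, − disbursements):
  May: +$950.61 − $624.30 → $326.31
  Jun: +$950.61 → $1,276.92
  Jul: +$950.61 − $1,246.29 → $981.24
  Aug: +$950.61 − $624.30 → $1,307.55
  Sep: +$950.61 → $2,258.16
  Oct: +$950.61 − $1,802.73 → $1,406.04
  Nov: +$950.61 − $3,992.82 → -$1,636.17
  Dec: +$950.61 → -$685.56
  Jan: +$950.61 − $1,246.29 → -$981.24
  Feb: +$950.61 − $624.30 → -$654.93
  Mar: +$950.61 → $295.68
  Apr: +$950.61 − $1,246.29 → $0.00
Lowest trial balance = -$1,636.17 (Nov)
Initial deposit = cushion − low point = $1,901.22 − (-$1,636.17) = $3,537.39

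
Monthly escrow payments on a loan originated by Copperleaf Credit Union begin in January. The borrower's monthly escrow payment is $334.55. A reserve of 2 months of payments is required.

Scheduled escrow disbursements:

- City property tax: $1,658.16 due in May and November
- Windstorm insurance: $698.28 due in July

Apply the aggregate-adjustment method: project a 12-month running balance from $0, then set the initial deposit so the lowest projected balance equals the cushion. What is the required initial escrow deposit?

$1,003.65

Cushion = 2 × $334.55 = $669.10
Trial balance (start $0, +$334.55 each month, − disbursements):
  Jan: +$334.55 → $334.55
  Feb: +$334.55 → $669.10
  Mar: +$334.55 → $1,003.65
  Apr: +$334.55 → $1,338.20
  May: +$334.55 − $1,658.16 → $14.59
  Jun: +$334.55 → $349.14
  Jul: +$334.55 − $698.28 → -$14.59
  Aug: +$334.55 → $319.96
  Sep: +$334.55 → $654.51
  Oct: +$334.55 → $989.06
  Nov: +$334.55 − $1,658.16 → -$334.55
  Dec: +$334.55 → $0.00
Lowest trial balance = -$334.55 (Nov)
Initial deposit = cushion − low point = $669.10 − (-$334.55) = $1,003.65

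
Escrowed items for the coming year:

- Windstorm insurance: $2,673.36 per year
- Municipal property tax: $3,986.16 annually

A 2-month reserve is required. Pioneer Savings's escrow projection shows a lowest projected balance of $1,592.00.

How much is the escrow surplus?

$482.08

Windstorm insurance — $2,673.36 per year
Municipal property tax — $3,986.16 per year
Total annual escrow = $2,673.36 + $3,986.16 = $6,659.52
Monthly escrow = $6,659.52 / 12 = $554.96
Required reserve = 2 × $554.96 = $1,109.92
Surplus = $1,592.00 − $1,109.92 = $482.08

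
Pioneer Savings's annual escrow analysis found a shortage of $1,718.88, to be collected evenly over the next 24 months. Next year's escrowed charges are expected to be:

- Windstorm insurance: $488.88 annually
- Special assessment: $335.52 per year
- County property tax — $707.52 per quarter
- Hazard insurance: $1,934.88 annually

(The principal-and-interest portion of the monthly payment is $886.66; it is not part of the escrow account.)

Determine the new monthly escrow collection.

$537.40

Windstorm insurance — $488.88
Special assessment — $335.52
County property tax — $707.52 × 4 = $2,830.08
Hazard insurance — $1,934.88
Combined annual = $5,589.36
Per month = $5,589.36 ÷ 12 = $465.78
Shortage spread = $1,718.88 ÷ 24 = $71.62/mo
Adjusted monthly = $465.78 + $71.62 = $537.40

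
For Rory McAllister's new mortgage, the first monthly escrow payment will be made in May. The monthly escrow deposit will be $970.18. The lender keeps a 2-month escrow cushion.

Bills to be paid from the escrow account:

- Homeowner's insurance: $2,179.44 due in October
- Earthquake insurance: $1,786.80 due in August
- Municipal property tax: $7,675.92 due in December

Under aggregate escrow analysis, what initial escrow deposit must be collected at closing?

Cushion = 2 × $970.18 = $1,940.36
Trial balance (start $0, +$970.18 each month, − disbursements):
  May: +$970.18 → $970.18
  Jun: +$970.18 → $1,940.36
  Jul: +$970.18 → $2,910.54
  Aug: +$970.18 − $1,786.80 → $2,093.92
  Sep: +$970.18 → $3,064.10
  Oct: +$970.18 − $2,179.44 → $1,854.84
  Nov: +$970.18 → $2,825.02
  Dec: +$970.18 − $7,675.92 → -$3,880.72
  Jan: +$970.18 → -$2,910.54
  Feb: +$970.18 → -$1,940.36
  Mar: +$970.18 → -$970.18
  Apr: +$970.18 → $0.00
Lowest trial balance = -$3,880.72 (Dec)
Initial deposit = cushion − low point = $1,940.36 − (-$3,880.72) = $5,821.08

$5,821.08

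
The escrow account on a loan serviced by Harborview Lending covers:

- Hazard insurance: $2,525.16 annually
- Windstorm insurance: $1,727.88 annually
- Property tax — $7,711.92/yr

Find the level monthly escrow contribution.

$997.08

Hazard insurance: $2,525.16
Windstorm insurance: $1,727.88
Property tax: $7,711.92
Total per year = $11,964.96
Base monthly escrow = $11,964.96 / 12 = $997.08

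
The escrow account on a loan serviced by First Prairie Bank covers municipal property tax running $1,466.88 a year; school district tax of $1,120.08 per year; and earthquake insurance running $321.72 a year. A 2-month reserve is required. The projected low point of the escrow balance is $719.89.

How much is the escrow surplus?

Municipal property tax = $1,466.88 annually
School district tax = $1,120.08 annually
Earthquake insurance = $321.72 annually
Total per year = $1,466.88 + $1,120.08 + $321.72 = $2,908.68
Per month = $2,908.68 / 12 = $242.39
Required reserve = 2 × $242.39 = $484.78
Surplus = $719.89 − $484.78 = $235.11

$235.11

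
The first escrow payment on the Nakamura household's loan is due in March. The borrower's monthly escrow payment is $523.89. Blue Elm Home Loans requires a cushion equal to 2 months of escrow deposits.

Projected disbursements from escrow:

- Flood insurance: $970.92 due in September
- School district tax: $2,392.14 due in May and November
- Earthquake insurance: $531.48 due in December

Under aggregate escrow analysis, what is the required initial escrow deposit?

$2,095.56

Cushion = 2 × $523.89 = $1,047.78
Trial balance (start $0, +$523.89 each month, − disbursements):
  Mar: +$523.89 → $523.89
  Apr: +$523.89 → $1,047.78
  May: +$523.89 − $2,392.14 → -$820.47
  Jun: +$523.89 → -$296.58
  Jul: +$523.89 → $227.31
  Aug: +$523.89 → $751.20
  Sep: +$523.89 − $970.92 → $304.17
  Oct: +$523.89 → $828.06
  Nov: +$523.89 − $2,392.14 → -$1,040.19
  Dec: +$523.89 − $531.48 → -$1,047.78
  Jan: +$523.89 → -$523.89
  Feb: +$523.89 → $0.00
Lowest trial balance = -$1,047.78 (Dec)
Initial deposit = cushion − low point = $1,047.78 − (-$1,047.78) = $2,095.56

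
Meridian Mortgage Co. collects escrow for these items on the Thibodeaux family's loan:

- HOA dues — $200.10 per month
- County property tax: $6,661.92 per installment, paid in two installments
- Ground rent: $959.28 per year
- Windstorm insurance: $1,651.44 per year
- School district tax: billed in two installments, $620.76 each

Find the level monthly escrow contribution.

HOA dues = $200.10 × 12 = $2,401.20 per year
County property tax = $6,661.92 × 2 = $13,323.84 per year
Ground rent = $959.28 per year
Windstorm insurance = $1,651.44 per year
School district tax = $620.76 × 2 = $1,241.52 per year
Annual escrow total = $19,577.28
Per month = $19,577.28 / 12 = $1,631.44

$1,631.44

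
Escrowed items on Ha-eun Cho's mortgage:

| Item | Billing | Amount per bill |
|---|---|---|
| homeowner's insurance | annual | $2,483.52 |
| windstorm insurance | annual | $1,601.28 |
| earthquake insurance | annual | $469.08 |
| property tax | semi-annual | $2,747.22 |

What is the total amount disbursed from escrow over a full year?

$10,048.32

Homeowner's insurance: $2,483.52 per year
Windstorm insurance: $1,601.28 per year
Earthquake insurance: $469.08 per year
Property tax: $2,747.22 × 2 = $5,494.44 per year
Total annual escrow = $2,483.52 + $1,601.28 + $469.08 + $5,494.44 = $10,048.32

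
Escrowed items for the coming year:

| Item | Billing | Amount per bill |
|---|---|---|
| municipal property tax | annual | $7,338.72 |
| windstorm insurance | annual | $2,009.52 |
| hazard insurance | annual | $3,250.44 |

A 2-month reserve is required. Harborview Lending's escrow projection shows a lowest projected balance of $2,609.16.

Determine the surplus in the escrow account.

$509.38

Municipal property tax: $7,338.72 per year
Windstorm insurance: $2,009.52 per year
Hazard insurance: $3,250.44 per year
Annual escrow total = $7,338.72 + $2,009.52 + $3,250.44 = $12,598.68
Monthly escrow = $12,598.68 / 12 = $1,049.89
Required reserve = 2 × $1,049.89 = $2,099.78
Surplus = $2,609.16 − $2,099.78 = $509.38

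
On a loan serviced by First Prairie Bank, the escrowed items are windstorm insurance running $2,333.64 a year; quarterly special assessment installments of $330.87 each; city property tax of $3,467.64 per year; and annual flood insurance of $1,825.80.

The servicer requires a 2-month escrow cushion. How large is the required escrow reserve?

Windstorm insurance: $2,333.64 annually
Special assessment: $330.87 × 4 = $1,323.48 annually
City property tax: $3,467.64 annually
Flood insurance: $1,825.80 annually
Yearly total = $8,950.56
Monthly escrow = $8,950.56 / 12 = $745.88
Required cushion = 2 × $745.88 = $1,491.76

$1,491.76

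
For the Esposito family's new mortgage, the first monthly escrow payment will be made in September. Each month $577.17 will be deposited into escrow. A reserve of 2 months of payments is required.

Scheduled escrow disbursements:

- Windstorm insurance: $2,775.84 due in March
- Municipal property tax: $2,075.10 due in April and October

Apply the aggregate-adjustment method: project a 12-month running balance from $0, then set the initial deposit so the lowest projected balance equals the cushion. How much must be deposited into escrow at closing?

Cushion = 2 × $577.17 = $1,154.34
Trial balance (start $0, +$577.17 each month, − disbursements):
  Sep: +$577.17 → $577.17
  Oct: +$577.17 − $2,075.10 → -$920.76
  Nov: +$577.17 → -$343.59
  Dec: +$577.17 → $233.58
  Jan: +$577.17 → $810.75
  Feb: +$577.17 → $1,387.92
  Mar: +$577.17 − $2,775.84 → -$810.75
  Apr: +$577.17 − $2,075.10 → -$2,308.68
  May: +$577.17 → -$1,731.51
  Jun: +$577.17 → -$1,154.34
  Jul: +$577.17 → -$577.17
  Aug: +$577.17 → $0.00
Lowest trial balance = -$2,308.68 (Apr)
Initial deposit = cushion − low point = $1,154.34 − (-$2,308.68) = $3,463.02

$3,463.02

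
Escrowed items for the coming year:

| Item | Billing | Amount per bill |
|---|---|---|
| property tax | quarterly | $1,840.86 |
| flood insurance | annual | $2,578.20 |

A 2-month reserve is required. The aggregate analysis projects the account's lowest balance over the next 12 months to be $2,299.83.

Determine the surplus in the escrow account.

Property tax — $1,840.86 × 4 = $7,363.44 per year
Flood insurance — $2,578.20 per year
Yearly total = $9,941.64
Monthly = $9,941.64 / 12 = $828.47
Cushion = 2 × $828.47 = $1,656.94
Excess over cushion: $2,299.83 − $1,656.94 = $642.89

$642.89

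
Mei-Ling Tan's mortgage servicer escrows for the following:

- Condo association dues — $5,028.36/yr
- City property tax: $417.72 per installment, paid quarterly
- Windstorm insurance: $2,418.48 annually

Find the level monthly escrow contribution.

Condo association dues: $5,028.36 per year
City property tax: $417.72 × 4 = $1,670.88 per year
Windstorm insurance: $2,418.48 per year
Total annual escrow = $5,028.36 + $1,670.88 + $2,418.48 = $9,117.72
Base monthly escrow = $9,117.72 ÷ 12 = $759.81

$759.81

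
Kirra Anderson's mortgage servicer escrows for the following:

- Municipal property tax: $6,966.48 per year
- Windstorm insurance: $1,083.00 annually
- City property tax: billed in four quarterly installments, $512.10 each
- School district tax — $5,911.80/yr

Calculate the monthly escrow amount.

Municipal property tax — $6,966.48/yr
Windstorm insurance — $1,083.00/yr
City property tax — $512.10 × 4 = $2,048.40/yr
School district tax — $5,911.80/yr
Annual escrow total = $16,009.68
Base monthly escrow = $16,009.68 ÷ 12 = $1,334.14

$1,334.14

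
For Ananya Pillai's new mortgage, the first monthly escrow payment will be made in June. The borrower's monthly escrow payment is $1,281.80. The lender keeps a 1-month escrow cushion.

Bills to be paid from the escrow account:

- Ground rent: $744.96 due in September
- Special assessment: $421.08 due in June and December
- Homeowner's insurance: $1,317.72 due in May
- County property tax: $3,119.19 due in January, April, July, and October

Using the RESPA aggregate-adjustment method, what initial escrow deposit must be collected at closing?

Cushion = 1 × $1,281.80 = $1,281.80
Trial balance (start $0, +$1,281.80 each month, − disbursements):
  Jun: +$1,281.80 − $421.08 → $860.72
  Jul: +$1,281.80 − $3,119.19 → -$976.67
  Aug: +$1,281.80 → $305.13
  Sep: +$1,281.80 − $744.96 → $841.97
  Oct: +$1,281.80 − $3,119.19 → -$995.42
  Nov: +$1,281.80 → $286.38
  Dec: +$1,281.80 − $421.08 → $1,147.10
  Jan: +$1,281.80 − $3,119.19 → -$690.29
  Feb: +$1,281.80 → $591.51
  Mar: +$1,281.80 → $1,873.31
  Apr: +$1,281.80 − $3,119.19 → $35.92
  May: +$1,281.80 − $1,317.72 → $0.00
Lowest trial balance = -$995.42 (Oct)
Initial deposit = cushion − low point = $1,281.80 − (-$995.42) = $2,277.22

$2,277.22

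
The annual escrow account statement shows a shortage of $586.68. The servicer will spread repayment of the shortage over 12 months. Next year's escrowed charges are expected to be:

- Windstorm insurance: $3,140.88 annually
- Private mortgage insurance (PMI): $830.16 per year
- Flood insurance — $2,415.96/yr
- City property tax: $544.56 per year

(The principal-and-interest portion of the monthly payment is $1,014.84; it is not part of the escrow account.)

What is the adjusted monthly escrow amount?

$626.52

Windstorm insurance = $3,140.88 per year
Private mortgage insurance (PMI) = $830.16 per year
Flood insurance = $2,415.96 per year
City property tax = $544.56 per year
Combined annual = $6,931.56
Monthly = $6,931.56 / 12 = $577.63
Shortage spread = $586.68 ÷ 12 = $48.89/mo
Adjusted monthly = $577.63 + $48.89 = $626.52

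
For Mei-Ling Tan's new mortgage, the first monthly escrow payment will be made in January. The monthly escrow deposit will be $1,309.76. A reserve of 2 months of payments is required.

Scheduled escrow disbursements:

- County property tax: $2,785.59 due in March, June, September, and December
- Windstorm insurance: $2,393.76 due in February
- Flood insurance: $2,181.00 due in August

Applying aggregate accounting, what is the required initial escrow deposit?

$3,869.59

Cushion = 2 × $1,309.76 = $2,619.52
Trial balance (start $0, +$1,309.76 each month, − disbursements):
  Jan: +$1,309.76 → $1,309.76
  Feb: +$1,309.76 − $2,393.76 → $225.76
  Mar: +$1,309.76 − $2,785.59 → -$1,250.07
  Apr: +$1,309.76 → $59.69
  May: +$1,309.76 → $1,369.45
  Jun: +$1,309.76 − $2,785.59 → -$106.38
  Jul: +$1,309.76 → $1,203.38
  Aug: +$1,309.76 − $2,181.00 → $332.14
  Sep: +$1,309.76 − $2,785.59 → -$1,143.69
  Oct: +$1,309.76 → $166.07
  Nov: +$1,309.76 → $1,475.83
  Dec: +$1,309.76 − $2,785.59 → $0.00
Lowest trial balance = -$1,250.07 (Mar)
Initial deposit = cushion − low point = $2,619.52 − (-$1,250.07) = $3,869.59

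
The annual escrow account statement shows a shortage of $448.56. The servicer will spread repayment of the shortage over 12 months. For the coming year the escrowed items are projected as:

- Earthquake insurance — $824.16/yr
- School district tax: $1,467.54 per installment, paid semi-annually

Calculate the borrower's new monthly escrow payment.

Earthquake insurance — $824.16 annually
School district tax — $1,467.54 × 2 = $2,935.08 annually
Yearly total = $824.16 + $2,935.08 = $3,759.24
Monthly = $3,759.24 / 12 = $313.27
Shortage per month = $448.56 / 12 = $37.38
New monthly escrow = $313.27 + $37.38 = $350.65

$350.65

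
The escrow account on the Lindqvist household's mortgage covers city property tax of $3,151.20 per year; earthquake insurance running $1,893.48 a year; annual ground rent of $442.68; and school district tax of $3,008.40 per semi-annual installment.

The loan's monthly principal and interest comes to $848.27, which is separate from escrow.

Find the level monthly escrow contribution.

City property tax: $3,151.20/yr
Earthquake insurance: $1,893.48/yr
Ground rent: $442.68/yr
School district tax: $3,008.40 × 2 = $6,016.80/yr
Yearly total = $3,151.20 + $1,893.48 + $442.68 + $6,016.80 = $11,504.16
Base monthly escrow = $11,504.16 ÷ 12 = $958.68

$958.68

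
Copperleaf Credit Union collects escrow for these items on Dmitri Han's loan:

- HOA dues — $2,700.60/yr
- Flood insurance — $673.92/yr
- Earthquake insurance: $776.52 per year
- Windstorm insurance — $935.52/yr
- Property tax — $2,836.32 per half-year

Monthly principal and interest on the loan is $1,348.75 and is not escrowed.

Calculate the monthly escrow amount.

$896.60

HOA dues = $2,700.60/yr
Flood insurance = $673.92/yr
Earthquake insurance = $776.52/yr
Windstorm insurance = $935.52/yr
Property tax = $2,836.32 × 2 = $5,672.64/yr
Annual escrow total = $2,700.60 + $673.92 + $776.52 + $935.52 + $5,672.64 = $10,759.20
Per month = $10,759.20 ÷ 12 = $896.60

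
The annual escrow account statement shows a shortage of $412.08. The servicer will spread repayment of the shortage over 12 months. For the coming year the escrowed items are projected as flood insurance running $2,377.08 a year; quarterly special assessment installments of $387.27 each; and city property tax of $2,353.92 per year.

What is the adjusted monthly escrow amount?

Flood insurance — $2,377.08 annually
Special assessment — $387.27 × 4 = $1,549.08 annually
City property tax — $2,353.92 annually
Yearly total = $6,280.08
Monthly = $6,280.08 / 12 = $523.34
Monthly shortage recovery: $412.08 / 12 = $34.34
New monthly escrow = $523.34 + $34.34 = $557.68

$557.68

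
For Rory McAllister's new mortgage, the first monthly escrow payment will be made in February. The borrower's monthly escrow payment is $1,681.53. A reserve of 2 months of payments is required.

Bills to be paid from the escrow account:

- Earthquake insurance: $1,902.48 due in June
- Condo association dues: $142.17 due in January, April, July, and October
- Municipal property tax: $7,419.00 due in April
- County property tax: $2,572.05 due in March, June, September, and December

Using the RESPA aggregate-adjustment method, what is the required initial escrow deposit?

Cushion = 2 × $1,681.53 = $3,363.06
Trial balance (start $0, +$1,681.53 each month, − disbursements):
  Feb: +$1,681.53 → $1,681.53
  Mar: +$1,681.53 − $2,572.05 → $791.01
  Apr: +$1,681.53 − $7,561.17 → -$5,088.63
  May: +$1,681.53 → -$3,407.10
  Jun: +$1,681.53 − $4,474.53 → -$6,200.10
  Jul: +$1,681.53 − $142.17 → -$4,660.74
  Aug: +$1,681.53 → -$2,979.21
  Sep: +$1,681.53 − $2,572.05 → -$3,869.73
  Oct: +$1,681.53 − $142.17 → -$2,330.37
  Nov: +$1,681.53 → -$648.84
  Dec: +$1,681.53 − $2,572.05 → -$1,539.36
  Jan: +$1,681.53 − $142.17 → $0.00
Lowest trial balance = -$6,200.10 (Jun)
Initial deposit = cushion − low point = $3,363.06 − (-$6,200.10) = $9,563.16

$9,563.16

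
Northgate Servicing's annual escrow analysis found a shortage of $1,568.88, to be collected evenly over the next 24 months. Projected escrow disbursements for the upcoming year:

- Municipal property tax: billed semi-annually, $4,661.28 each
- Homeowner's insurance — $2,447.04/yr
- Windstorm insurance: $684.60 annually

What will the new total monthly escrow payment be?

$1,103.22

Municipal property tax = $4,661.28 × 2 = $9,322.56/yr
Homeowner's insurance = $2,447.04/yr
Windstorm insurance = $684.60/yr
Total annual escrow = $9,322.56 + $2,447.04 + $684.60 = $12,454.20
Base monthly escrow = $12,454.20 / 12 = $1,037.85
Shortage per month = $1,568.88 / 24 = $65.37
New monthly escrow = $1,037.85 + $65.37 = $1,103.22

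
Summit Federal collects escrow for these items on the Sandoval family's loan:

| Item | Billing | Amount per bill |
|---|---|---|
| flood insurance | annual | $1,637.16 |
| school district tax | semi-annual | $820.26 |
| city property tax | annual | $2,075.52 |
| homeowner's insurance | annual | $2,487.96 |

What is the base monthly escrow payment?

Flood insurance: $1,637.16
School district tax: $820.26 × 2 = $1,640.52
City property tax: $2,075.52
Homeowner's insurance: $2,487.96
Total per year = $1,637.16 + $1,640.52 + $2,075.52 + $2,487.96 = $7,841.16
Monthly escrow = $7,841.16 / 12 = $653.43

$653.43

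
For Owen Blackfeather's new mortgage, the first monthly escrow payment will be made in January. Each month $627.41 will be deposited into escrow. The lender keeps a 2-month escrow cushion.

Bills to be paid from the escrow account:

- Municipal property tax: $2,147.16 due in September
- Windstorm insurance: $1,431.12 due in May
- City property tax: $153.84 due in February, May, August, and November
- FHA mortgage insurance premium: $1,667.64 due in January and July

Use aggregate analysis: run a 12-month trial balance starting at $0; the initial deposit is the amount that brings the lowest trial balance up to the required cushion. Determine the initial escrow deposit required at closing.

$2,983.21

Cushion = 2 × $627.41 = $1,254.82
Trial balance (start $0, +$627.41 each month, − disbursements):
  Jan: +$627.41 − $1,667.64 → -$1,040.23
  Feb: +$627.41 − $153.84 → -$566.66
  Mar: +$627.41 → $60.75
  Apr: +$627.41 → $688.16
  May: +$627.41 − $1,584.96 → -$269.39
  Jun: +$627.41 → $358.02
  Jul: +$627.41 − $1,667.64 → -$682.21
  Aug: +$627.41 − $153.84 → -$208.64
  Sep: +$627.41 − $2,147.16 → -$1,728.39
  Oct: +$627.41 → -$1,100.98
  Nov: +$627.41 − $153.84 → -$627.41
  Dec: +$627.41 → $0.00
Lowest trial balance = -$1,728.39 (Sep)
Initial deposit = cushion − low point = $1,254.82 − (-$1,728.39) = $2,983.21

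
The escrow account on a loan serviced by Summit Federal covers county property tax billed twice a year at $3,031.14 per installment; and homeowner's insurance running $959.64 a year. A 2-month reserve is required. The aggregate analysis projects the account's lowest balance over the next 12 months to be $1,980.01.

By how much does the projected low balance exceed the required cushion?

$809.69

County property tax — $3,031.14 × 2 = $6,062.28
Homeowner's insurance — $959.64
Combined annual = $7,021.92
Base monthly escrow = $7,021.92 ÷ 12 = $585.16
Required cushion = 2 × $585.16 = $1,170.32
Excess over cushion: $1,980.01 − $1,170.32 = $809.69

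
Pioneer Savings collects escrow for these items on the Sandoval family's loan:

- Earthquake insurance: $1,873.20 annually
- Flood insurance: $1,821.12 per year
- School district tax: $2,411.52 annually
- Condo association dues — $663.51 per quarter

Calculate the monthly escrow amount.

Earthquake insurance = $1,873.20
Flood insurance = $1,821.12
School district tax = $2,411.52
Condo association dues = $663.51 × 4 = $2,654.04
Annual escrow total = $8,759.88
Base monthly escrow = $8,759.88 / 12 = $729.99

$729.99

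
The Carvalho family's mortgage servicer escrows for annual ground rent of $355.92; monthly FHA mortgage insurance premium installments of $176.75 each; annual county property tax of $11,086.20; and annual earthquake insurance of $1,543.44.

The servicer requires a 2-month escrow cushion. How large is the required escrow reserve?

$2,517.76

Ground rent — $355.92/yr
FHA mortgage insurance premium — $176.75 × 12 = $2,121.00/yr
County property tax — $11,086.20/yr
Earthquake insurance — $1,543.44/yr
Annual escrow total = $355.92 + $2,121.00 + $11,086.20 + $1,543.44 = $15,106.56
Monthly = $15,106.56 ÷ 12 = $1,258.88
Cushion = 2 × $1,258.88 = $2,517.76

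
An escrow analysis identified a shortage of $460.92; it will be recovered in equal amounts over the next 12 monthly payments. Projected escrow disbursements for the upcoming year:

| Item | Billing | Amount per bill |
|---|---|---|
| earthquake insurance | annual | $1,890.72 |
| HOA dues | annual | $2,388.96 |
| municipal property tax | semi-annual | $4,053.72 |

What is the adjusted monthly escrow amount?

$1,070.67

Earthquake insurance = $1,890.72
HOA dues = $2,388.96
Municipal property tax = $4,053.72 × 2 = $8,107.44
Annual escrow total = $12,387.12
Base monthly escrow = $12,387.12 / 12 = $1,032.26
Monthly shortage recovery: $460.92 ÷ 12 = $38.41
Adjusted monthly = $1,032.26 + $38.41 = $1,070.67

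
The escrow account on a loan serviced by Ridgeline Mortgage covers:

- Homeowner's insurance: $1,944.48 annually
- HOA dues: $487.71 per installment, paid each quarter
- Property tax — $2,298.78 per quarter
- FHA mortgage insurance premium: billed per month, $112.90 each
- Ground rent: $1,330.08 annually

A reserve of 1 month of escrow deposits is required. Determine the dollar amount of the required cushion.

$1,314.61

Homeowner's insurance: $1,944.48/yr
HOA dues: $487.71 × 4 = $1,950.84/yr
Property tax: $2,298.78 × 4 = $9,195.12/yr
FHA mortgage insurance premium: $112.90 × 12 = $1,354.80/yr
Ground rent: $1,330.08/yr
Annual escrow total = $15,775.32
Base monthly escrow = $15,775.32 / 12 = $1,314.61
Cushion = 1 × $1,314.61 = $1,314.61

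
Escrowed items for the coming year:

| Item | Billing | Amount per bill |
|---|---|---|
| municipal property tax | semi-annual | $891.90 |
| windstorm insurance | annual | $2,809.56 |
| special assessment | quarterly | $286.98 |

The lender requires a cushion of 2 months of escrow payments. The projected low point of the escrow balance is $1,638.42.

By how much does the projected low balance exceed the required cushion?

Municipal property tax = $891.90 × 2 = $1,783.80/yr
Windstorm insurance = $2,809.56/yr
Special assessment = $286.98 × 4 = $1,147.92/yr
Yearly total = $1,783.80 + $2,809.56 + $1,147.92 = $5,741.28
Per month = $5,741.28 ÷ 12 = $478.44
Required reserve = 2 × $478.44 = $956.88
Surplus = $1,638.42 − $956.88 = $681.54

$681.54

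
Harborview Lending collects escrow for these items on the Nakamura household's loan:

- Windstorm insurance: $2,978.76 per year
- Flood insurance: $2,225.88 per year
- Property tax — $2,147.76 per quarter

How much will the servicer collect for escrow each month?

$1,149.64

Windstorm insurance = $2,978.76 annually
Flood insurance = $2,225.88 annually
Property tax = $2,147.76 × 4 = $8,591.04 annually
Total annual escrow = $13,795.68
Monthly escrow = $13,795.68 ÷ 12 = $1,149.64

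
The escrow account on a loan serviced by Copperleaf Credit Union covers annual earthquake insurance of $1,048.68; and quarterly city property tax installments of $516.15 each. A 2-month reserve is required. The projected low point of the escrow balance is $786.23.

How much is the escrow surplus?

$267.35

Earthquake insurance — $1,048.68 annually
City property tax — $516.15 × 4 = $2,064.60 annually
Total annual escrow = $3,113.28
Monthly escrow = $3,113.28 ÷ 12 = $259.44
Cushion = 2 × $259.44 = $518.88
Excess over cushion: $786.23 − $518.88 = $267.35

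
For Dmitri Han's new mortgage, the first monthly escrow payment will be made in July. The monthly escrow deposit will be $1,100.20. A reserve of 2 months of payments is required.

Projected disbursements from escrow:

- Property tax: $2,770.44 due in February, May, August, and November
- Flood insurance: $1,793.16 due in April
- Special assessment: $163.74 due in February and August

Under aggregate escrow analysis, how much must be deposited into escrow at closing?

$3,300.60

Cushion = 2 × $1,100.20 = $2,200.40
Trial balance (start $0, +$1,100.20 each month, − disbursements):
  Jul: +$1,100.20 → $1,100.20
  Aug: +$1,100.20 − $2,934.18 → -$733.78
  Sep: +$1,100.20 → $366.42
  Oct: +$1,100.20 → $1,466.62
  Nov: +$1,100.20 − $2,770.44 → -$203.62
  Dec: +$1,100.20 → $896.58
  Jan: +$1,100.20 → $1,996.78
  Feb: +$1,100.20 − $2,934.18 → $162.80
  Mar: +$1,100.20 → $1,263.00
  Apr: +$1,100.20 − $1,793.16 → $570.04
  May: +$1,100.20 − $2,770.44 → -$1,100.20
  Jun: +$1,100.20 → $0.00
Lowest trial balance = -$1,100.20 (May)
Initial deposit = cushion − low point = $2,200.40 − (-$1,100.20) = $3,300.60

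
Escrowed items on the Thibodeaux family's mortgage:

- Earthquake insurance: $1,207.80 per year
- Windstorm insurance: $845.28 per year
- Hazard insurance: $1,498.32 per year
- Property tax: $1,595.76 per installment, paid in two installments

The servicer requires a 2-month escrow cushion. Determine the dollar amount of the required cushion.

$1,123.82

Earthquake insurance: $1,207.80 annually
Windstorm insurance: $845.28 annually
Hazard insurance: $1,498.32 annually
Property tax: $1,595.76 × 2 = $3,191.52 annually
Total per year = $1,207.80 + $845.28 + $1,498.32 + $3,191.52 = $6,742.92
Base monthly escrow = $6,742.92 / 12 = $561.91
Required cushion = 2 × $561.91 = $1,123.82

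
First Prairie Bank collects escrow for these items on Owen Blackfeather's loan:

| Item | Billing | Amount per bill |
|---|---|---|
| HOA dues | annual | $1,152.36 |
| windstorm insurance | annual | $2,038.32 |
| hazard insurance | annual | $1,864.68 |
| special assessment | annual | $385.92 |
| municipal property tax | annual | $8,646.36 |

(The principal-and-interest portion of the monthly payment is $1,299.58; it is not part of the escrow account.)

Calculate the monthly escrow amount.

HOA dues = $1,152.36
Windstorm insurance = $2,038.32
Hazard insurance = $1,864.68
Special assessment = $385.92
Municipal property tax = $8,646.36
Annual escrow total = $1,152.36 + $2,038.32 + $1,864.68 + $385.92 + $8,646.36 = $14,087.64
Base monthly escrow = $14,087.64 ÷ 12 = $1,173.97

$1,173.97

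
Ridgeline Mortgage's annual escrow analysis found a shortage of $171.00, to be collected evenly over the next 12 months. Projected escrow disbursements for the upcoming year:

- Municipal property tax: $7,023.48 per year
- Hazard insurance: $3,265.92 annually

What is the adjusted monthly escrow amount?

$871.70

Municipal property tax — $7,023.48/yr
Hazard insurance — $3,265.92/yr
Yearly total = $10,289.40
Monthly escrow = $10,289.40 ÷ 12 = $857.45
Shortage spread = $171.00 / 12 = $14.25/mo
Adjusted monthly = $857.45 + $14.25 = $871.70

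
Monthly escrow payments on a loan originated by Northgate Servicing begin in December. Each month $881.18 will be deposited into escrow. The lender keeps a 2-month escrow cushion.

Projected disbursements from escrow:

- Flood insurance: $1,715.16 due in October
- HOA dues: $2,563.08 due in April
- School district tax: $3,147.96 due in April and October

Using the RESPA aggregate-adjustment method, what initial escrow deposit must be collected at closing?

$3,067.50

Cushion = 2 × $881.18 = $1,762.36
Trial balance (start $0, +$881.18 each month, − disbursements):
  Dec: +$881.18 → $881.18
  Jan: +$881.18 → $1,762.36
  Feb: +$881.18 → $2,643.54
  Mar: +$881.18 → $3,524.72
  Apr: +$881.18 − $5,711.04 → -$1,305.14
  May: +$881.18 → -$423.96
  Jun: +$881.18 → $457.22
  Jul: +$881.18 → $1,338.40
  Aug: +$881.18 → $2,219.58
  Sep: +$881.18 → $3,100.76
  Oct: +$881.18 − $4,863.12 → -$881.18
  Nov: +$881.18 → $0.00
Lowest trial balance = -$1,305.14 (Apr)
Initial deposit = cushion − low point = $1,762.36 − (-$1,305.14) = $3,067.50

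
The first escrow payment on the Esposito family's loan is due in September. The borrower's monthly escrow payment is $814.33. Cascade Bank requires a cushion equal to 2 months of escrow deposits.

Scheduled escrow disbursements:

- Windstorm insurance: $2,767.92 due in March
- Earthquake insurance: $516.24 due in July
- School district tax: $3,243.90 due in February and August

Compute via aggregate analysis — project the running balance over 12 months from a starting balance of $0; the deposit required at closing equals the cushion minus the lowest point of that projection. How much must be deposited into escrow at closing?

Cushion = 2 × $814.33 = $1,628.66
Trial balance (start $0, +$814.33 each month, − disbursements):
  Sep: +$814.33 → $814.33
  Oct: +$814.33 → $1,628.66
  Nov: +$814.33 → $2,442.99
  Dec: +$814.33 → $3,257.32
  Jan: +$814.33 → $4,071.65
  Feb: +$814.33 − $3,243.90 → $1,642.08
  Mar: +$814.33 − $2,767.92 → -$311.51
  Apr: +$814.33 → $502.82
  May: +$814.33 → $1,317.15
  Jun: +$814.33 → $2,131.48
  Jul: +$814.33 − $516.24 → $2,429.57
  Aug: +$814.33 − $3,243.90 → $0.00
Lowest trial balance = -$311.51 (Mar)
Initial deposit = cushion − low point = $1,628.66 − (-$311.51) = $1,940.17

$1,940.17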